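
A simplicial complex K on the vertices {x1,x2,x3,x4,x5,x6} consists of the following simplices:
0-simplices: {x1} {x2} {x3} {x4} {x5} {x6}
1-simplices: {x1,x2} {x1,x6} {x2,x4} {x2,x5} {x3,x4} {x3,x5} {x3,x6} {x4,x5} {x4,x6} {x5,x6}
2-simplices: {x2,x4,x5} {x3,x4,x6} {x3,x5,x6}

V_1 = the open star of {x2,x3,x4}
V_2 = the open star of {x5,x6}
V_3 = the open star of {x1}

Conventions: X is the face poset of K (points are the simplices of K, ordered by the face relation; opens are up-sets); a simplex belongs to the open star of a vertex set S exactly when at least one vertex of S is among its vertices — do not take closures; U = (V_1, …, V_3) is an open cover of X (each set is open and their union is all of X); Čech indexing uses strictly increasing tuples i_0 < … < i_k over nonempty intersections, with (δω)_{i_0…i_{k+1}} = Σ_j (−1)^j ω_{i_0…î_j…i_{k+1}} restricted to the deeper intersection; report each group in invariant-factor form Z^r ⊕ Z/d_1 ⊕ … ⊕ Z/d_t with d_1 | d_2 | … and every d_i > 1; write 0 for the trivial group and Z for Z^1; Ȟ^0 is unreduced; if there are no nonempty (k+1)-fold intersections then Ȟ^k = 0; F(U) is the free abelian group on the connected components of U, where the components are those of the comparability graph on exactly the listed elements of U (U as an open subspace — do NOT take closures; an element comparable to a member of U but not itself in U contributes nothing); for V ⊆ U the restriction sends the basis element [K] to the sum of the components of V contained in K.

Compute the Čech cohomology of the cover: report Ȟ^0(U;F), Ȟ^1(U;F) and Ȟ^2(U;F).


nonempty overlaps:
  V1={{x2},{x3},{x4},{x1,x2},{x2,x4},{x2,x5},{x3,x4},{x3,x5},{x3,x6},{x4,x5},{x4,x6},{x2,x4,x5},{x3,x4,x6},{x3,x5,x6}} V2={{x5},{x6},{x1,x6},{x2,x5},{x3,x5},{x3,x6},{x4,x5},{x4,x6},{x5,x6},{x2,x4,x5},{x3,x4,x6},{x3,x5,x6}} V3={{x1},{x1,x2},{x1,x6}}
  V12={{x2,x5},{x3,x5},{x3,x6},{x4,x5},{x4,x6},{x2,x4,x5},{x3,x4,x6},{x3,x5,x6}} V13={{x1,x2}} V23={{x1,x6}}
components per intersection:
  V1: {{x2},{x3},{x4},{x1,x2},{x2,x4},{x2,x5},{x3,x4},{x3,x5},{x3,x6},{x4,x5},{x4,x6},{x2,x4,x5},{x3,x4,x6},{x3,x5,x6}}
  V2: {{x5},{x6},{x1,x6},{x2,x5},{x3,x5},{x3,x6},{x4,x5},{x4,x6},{x5,x6},{x2,x4,x5},{x3,x4,x6},{x3,x5,x6}}
  V3: {{x1},{x1,x2},{x1,x6}}
  V12: {{x2,x5},{x4,x5},{x2,x4,x5}} {{x3,x5},{x3,x6},{x4,x6},{x3,x4,x6},{x3,x5,x6}}
  V13: {{x1,x2}}
  V23: {{x1,x6}}
C dims 3,4; δ0: rk 2, SNF 1^2
degree 0: 3−2−0 = 1 → Ȟ^0 ≅ Z
degree 1: 4−0−2 = 2 → Ȟ^1 ≅ Z^2
degree 2: 0−0−0 = 0 → Ȟ^2 ≅ 0

Ȟ^0(U;F) ≅ Z,  Ȟ^1(U;F) ≅ Z^2,  Ȟ^2(U;F) ≅ 0


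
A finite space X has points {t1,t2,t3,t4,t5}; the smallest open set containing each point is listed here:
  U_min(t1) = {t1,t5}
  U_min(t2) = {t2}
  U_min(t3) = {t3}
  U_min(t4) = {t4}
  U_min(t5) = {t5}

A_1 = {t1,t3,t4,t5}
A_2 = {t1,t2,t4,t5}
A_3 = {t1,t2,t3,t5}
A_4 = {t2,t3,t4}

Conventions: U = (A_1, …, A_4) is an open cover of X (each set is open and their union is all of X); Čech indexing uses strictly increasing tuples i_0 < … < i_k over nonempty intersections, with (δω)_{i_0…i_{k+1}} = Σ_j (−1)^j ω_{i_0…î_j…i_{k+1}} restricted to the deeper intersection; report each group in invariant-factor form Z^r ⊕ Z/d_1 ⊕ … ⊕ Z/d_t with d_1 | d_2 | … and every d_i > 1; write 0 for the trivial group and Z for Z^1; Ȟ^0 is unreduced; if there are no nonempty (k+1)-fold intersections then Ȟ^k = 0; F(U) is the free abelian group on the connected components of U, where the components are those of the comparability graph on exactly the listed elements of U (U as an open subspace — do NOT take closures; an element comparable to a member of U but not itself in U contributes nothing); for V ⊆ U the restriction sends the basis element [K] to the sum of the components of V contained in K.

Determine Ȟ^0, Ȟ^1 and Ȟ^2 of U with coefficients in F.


Ȟ^0 = Z^4, Ȟ^1 = 0, Ȟ^2 = 0

nonempty intersections:
  A12={t1,t4,t5} A13={t1,t3,t5} A14={t3,t4} A23={t1,t2,t5} A24={t2,t4} A34={t2,t3}
  A123={t1,t5} A124={t4} A134={t3} A234={t2}
components per intersection:
  A1: {t1,t5} {t3} {t4}
  A2: {t1,t5} {t2} {t4}
  A3: {t1,t5} {t2} {t3}
  A4: {t2} {t3} {t4}
  A12: {t1,t5} {t4}
  A13: {t1,t5} {t3}
  A14: {t3} {t4}
  A23: {t1,t5} {t2}
  A24: {t2} {t4}
  A34: {t2} {t3}
  A123: {t1,t5}
  A124: {t4}
  A134: {t3}
  A234: {t2}
C dims 12,12,4; δ0: rk 8, SNF 1^8; δ1: rk 4, SNF 1^4
Ȟ^0: (12−8)−0=4 ⇒ Z^4
Ȟ^1: (12−4)−8=0 ⇒ 0
Ȟ^2: (4−0)−4=0 ⇒ 0


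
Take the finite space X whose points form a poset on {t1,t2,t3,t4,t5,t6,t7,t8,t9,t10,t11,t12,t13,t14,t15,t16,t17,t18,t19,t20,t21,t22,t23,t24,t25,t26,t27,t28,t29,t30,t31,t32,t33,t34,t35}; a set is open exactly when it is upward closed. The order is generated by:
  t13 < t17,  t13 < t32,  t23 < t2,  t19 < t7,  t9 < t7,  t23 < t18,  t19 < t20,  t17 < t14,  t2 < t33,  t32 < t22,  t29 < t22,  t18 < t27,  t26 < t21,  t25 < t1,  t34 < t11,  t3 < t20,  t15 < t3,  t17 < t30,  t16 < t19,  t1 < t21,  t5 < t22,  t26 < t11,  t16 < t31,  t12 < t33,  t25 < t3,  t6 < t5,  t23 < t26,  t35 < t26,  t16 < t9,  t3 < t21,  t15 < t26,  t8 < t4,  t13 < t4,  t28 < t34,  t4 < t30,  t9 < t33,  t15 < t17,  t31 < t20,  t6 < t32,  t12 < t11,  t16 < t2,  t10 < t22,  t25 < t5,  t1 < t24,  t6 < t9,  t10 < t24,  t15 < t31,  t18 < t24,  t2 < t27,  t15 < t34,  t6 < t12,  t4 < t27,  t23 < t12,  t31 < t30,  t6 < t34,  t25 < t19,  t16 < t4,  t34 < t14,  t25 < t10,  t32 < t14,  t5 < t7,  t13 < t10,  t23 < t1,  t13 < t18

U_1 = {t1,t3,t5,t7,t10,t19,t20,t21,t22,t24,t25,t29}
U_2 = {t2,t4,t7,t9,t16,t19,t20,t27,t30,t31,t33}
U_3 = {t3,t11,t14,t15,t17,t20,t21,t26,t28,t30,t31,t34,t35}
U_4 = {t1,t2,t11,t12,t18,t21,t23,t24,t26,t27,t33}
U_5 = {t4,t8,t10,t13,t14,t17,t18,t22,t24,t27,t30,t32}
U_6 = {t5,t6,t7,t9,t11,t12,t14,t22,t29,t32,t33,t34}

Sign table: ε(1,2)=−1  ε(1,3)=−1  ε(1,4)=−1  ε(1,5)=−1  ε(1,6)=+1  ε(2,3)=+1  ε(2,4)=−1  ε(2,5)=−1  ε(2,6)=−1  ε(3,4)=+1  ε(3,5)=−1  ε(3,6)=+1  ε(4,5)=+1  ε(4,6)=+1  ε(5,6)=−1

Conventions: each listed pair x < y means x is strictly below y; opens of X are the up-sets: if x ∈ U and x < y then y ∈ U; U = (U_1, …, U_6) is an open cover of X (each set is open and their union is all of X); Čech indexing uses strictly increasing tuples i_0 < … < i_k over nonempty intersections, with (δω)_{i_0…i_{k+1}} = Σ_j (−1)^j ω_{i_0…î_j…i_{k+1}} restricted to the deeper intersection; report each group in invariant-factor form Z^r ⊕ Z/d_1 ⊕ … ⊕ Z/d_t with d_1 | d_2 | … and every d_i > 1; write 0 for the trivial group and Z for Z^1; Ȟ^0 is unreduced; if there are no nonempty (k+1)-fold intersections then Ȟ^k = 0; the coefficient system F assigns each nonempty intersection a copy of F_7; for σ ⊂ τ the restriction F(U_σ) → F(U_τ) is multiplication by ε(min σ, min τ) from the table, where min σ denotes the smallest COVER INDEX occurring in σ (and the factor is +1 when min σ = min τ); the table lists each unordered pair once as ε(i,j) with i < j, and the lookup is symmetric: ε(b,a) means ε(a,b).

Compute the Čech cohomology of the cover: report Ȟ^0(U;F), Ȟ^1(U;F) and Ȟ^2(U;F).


intersection data:
  U12={t7,t19,t20} U13={t3,t20,t21} U14={t1,t21,t24} U15={t10,t22,t24} U16={t5,t7,t22,t29} U23={t20,t30,t31} U24={t2,t27,t33} U25={t4,t27,t30} U26={t7,t9,t33} U34={t11,t21,t26} U35={t14,t17,t30} U36={t11,t14,t34} U45={t18,t24,t27} U46={t11,t12,t33} U56={t14,t22,t32}
  U123={t20} U126={t7} U134={t21} U145={t24} U156={t22} U235={t30} U245={t27} U246={t33} U346={t11} U356={t14}
C dims 6,15,10; δ0: rk_F7 6; δ1: rk_F7 9
Ȟ^0 = (6 − 6) − 0 = 0, so Ȟ^0 ≅ 0
Ȟ^1 = (15 − 9) − 6 = 0, so Ȟ^1 ≅ 0
Ȟ^2 = (10 − 0) − 9 = 1, so Ȟ^2 ≅ Z/7

Ȟ^0 ≅ 0, Ȟ^1 ≅ 0 and Ȟ^2 ≅ Z/7


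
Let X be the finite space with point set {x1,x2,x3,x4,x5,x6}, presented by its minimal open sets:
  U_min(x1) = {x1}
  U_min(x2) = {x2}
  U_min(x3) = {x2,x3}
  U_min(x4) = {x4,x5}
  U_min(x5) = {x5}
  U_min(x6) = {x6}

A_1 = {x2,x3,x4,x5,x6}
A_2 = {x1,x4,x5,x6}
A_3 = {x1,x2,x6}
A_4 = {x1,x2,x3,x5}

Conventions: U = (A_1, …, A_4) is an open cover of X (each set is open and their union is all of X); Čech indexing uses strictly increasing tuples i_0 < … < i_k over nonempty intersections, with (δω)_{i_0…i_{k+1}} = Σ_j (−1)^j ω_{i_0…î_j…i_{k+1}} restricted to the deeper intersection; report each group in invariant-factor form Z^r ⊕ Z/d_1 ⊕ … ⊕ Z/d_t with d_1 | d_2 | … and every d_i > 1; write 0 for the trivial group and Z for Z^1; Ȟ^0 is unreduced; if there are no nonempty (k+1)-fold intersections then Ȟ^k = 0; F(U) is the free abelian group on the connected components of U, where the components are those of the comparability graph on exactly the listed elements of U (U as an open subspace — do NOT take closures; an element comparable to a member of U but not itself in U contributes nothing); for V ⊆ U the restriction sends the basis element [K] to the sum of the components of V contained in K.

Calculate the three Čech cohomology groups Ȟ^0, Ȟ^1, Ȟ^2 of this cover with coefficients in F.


cover nerve:
  A12={x4,x5,x6} A13={x2,x6} A14={x2,x3,x5} A23={x1,x6} A24={x1,x5} A34={x1,x2}
  A123={x6} A124={x5} A134={x2} A234={x1}
components per intersection:
  A1: {x2,x3} {x4,x5} {x6}
  A2: {x1} {x4,x5} {x6}
  A3: {x1} {x2} {x6}
  A4: {x1} {x2,x3} {x5}
  A12: {x4,x5} {x6}
  A13: {x2} {x6}
  A14: {x2,x3} {x5}
  A23: {x1} {x6}
  A24: {x1} {x5}
  A34: {x1} {x2}
  A123: {x6}
  A124: {x5}
  A134: {x2}
  A234: {x1}
C dims 12,12,4; δ0: rk 8, SNF 1^8; δ1: rk 4, SNF 1^4
Ȟ^0: (12−8)−0=4 ⇒ Z^4
Ȟ^1: (12−4)−8=0 ⇒ 0
Ȟ^2: (4−0)−4=0 ⇒ 0

Ȟ^0 ≅ Z^4; Ȟ^1 ≅ 0; Ȟ^2 ≅ 0


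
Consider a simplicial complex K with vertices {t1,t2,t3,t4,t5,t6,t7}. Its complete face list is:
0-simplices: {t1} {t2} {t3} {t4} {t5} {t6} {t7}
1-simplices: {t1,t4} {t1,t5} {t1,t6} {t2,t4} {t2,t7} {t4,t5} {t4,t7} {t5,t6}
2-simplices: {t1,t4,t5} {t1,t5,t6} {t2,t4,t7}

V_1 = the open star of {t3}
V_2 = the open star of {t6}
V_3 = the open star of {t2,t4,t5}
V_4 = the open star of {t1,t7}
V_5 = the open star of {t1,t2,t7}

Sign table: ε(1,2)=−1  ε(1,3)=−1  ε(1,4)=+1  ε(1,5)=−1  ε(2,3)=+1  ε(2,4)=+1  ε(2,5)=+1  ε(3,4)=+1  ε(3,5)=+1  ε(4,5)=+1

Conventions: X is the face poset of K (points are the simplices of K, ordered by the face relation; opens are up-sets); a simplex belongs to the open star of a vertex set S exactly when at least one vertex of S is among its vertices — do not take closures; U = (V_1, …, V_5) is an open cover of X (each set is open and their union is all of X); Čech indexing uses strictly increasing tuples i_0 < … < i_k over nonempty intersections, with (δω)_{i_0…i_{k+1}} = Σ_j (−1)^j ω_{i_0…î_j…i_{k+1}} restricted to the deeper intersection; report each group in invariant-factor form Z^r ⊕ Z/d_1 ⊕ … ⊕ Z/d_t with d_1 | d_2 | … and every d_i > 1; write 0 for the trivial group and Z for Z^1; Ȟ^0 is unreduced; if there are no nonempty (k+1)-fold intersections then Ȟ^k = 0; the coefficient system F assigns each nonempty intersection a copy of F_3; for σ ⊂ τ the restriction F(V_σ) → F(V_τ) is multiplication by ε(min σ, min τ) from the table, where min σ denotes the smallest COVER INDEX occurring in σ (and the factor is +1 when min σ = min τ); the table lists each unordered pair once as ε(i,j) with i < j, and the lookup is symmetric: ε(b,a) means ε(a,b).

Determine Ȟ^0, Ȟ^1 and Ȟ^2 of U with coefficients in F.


cover nerve:
  V1={{t3}} V2={{t6},{t1,t6},{t5,t6},{t1,t5,t6}} V3={{t2},{t4},{t5},{t1,t4},{t1,t5},{t2,t4},{t2,t7},{t4,t5},{t4,t7},{t5,t6},{t1,t4,t5},{t1,t5,t6},{t2,t4,t7}} V4={{t1},{t7},{t1,t4},{t1,t5},{t1,t6},{t2,t7},{t4,t7},{t1,t4,t5},{t1,t5,t6},{t2,t4,t7}} V5={{t1},{t2},{t7},{t1,t4},{t1,t5},{t1,t6},{t2,t4},{t2,t7},{t4,t7},{t1,t4,t5},{t1,t5,t6},{t2,t4,t7}}
  V23={{t5,t6},{t1,t5,t6}} V24={{t1,t6},{t1,t5,t6}} V25={{t1,t6},{t1,t5,t6}} V34={{t1,t4},{t1,t5},{t2,t7},{t4,t7},{t1,t4,t5},{t1,t5,t6},{t2,t4,t7}} V35={{t2},{t1,t4},{t1,t5},{t2,t4},{t2,t7},{t4,t7},{t1,t4,t5},{t1,t5,t6},{t2,t4,t7}} V45={{t1},{t7},{t1,t4},{t1,t5},{t1,t6},{t2,t7},{t4,t7},{t1,t4,t5},{t1,t5,t6},{t2,t4,t7}}
  V234={{t1,t5,t6}} V235={{t1,t5,t6}} V245={{t1,t6},{t1,t5,t6}} V345={{t1,t4},{t1,t5},{t2,t7},{t4,t7},{t1,t4,t5},{t1,t5,t6},{t2,t4,t7}}
  V2345={{t1,t5,t6}}
C dims 5,6,4,1; δ0: rk_F3 3; δ1: rk_F3 3; δ2: rk_F3 1
Ȟ^0: (5−3)−0=2 ⇒ Z/3 ⊕ Z/3
Ȟ^1: (6−3)−3=0 ⇒ 0
Ȟ^2: (4−1)−3=0 ⇒ 0

Ȟ^0 = Z/3 ⊕ Z/3, Ȟ^1 = 0, Ȟ^2 = 0


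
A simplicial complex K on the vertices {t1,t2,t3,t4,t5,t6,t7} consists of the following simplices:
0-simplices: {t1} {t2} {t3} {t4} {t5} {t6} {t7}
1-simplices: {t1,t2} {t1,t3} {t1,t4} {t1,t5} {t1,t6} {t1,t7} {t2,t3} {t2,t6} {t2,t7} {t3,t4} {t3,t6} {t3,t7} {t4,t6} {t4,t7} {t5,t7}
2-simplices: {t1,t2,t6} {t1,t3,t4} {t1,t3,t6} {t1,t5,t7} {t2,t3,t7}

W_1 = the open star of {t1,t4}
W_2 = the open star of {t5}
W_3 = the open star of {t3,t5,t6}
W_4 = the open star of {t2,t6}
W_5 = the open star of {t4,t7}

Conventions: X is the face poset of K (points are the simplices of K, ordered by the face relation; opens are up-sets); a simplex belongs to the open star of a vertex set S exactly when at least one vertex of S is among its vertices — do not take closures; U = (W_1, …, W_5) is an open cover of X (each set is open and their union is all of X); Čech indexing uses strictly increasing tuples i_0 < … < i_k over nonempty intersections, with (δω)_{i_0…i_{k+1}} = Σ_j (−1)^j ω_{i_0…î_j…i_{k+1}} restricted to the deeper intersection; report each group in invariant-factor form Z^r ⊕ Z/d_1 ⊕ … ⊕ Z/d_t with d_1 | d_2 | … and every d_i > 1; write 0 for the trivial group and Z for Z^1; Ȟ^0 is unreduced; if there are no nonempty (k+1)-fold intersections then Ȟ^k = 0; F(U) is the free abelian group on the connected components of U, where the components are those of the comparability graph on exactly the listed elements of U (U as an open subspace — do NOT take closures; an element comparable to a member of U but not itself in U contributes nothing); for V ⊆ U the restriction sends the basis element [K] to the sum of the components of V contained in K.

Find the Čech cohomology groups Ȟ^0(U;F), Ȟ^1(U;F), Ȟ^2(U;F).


intersection data:
  W1={{t1},{t4},{t1,t2},{t1,t3},{t1,t4},{t1,t5},{t1,t6},{t1,t7},{t3,t4},{t4,t6},{t4,t7},{t1,t2,t6},{t1,t3,t4},{t1,t3,t6},{t1,t5,t7}} W2={{t5},{t1,t5},{t5,t7},{t1,t5,t7}} W3={{t3},{t5},{t6},{t1,t3},{t1,t5},{t1,t6},{t2,t3},{t2,t6},{t3,t4},{t3,t6},{t3,t7},{t4,t6},{t5,t7},{t1,t2,t6},{t1,t3,t4},{t1,t3,t6},{t1,t5,t7},{t2,t3,t7}} W4={{t2},{t6},{t1,t2},{t1,t6},{t2,t3},{t2,t6},{t2,t7},{t3,t6},{t4,t6},{t1,t2,t6},{t1,t3,t6},{t2,t3,t7}} W5={{t4},{t7},{t1,t4},{t1,t7},{t2,t7},{t3,t4},{t3,t7},{t4,t6},{t4,t7},{t5,t7},{t1,t3,t4},{t1,t5,t7},{t2,t3,t7}}
  W12={{t1,t5},{t1,t5,t7}} W13={{t1,t3},{t1,t5},{t1,t6},{t3,t4},{t4,t6},{t1,t2,t6},{t1,t3,t4},{t1,t3,t6},{t1,t5,t7}} W14={{t1,t2},{t1,t6},{t4,t6},{t1,t2,t6},{t1,t3,t6}} W15={{t4},{t1,t4},{t1,t7},{t3,t4},{t4,t6},{t4,t7},{t1,t3,t4},{t1,t5,t7}} W23={{t5},{t1,t5},{t5,t7},{t1,t5,t7}} W25={{t5,t7},{t1,t5,t7}} W34={{t6},{t1,t6},{t2,t3},{t2,t6},{t3,t6},{t4,t6},{t1,t2,t6},{t1,t3,t6},{t2,t3,t7}} W35={{t3,t4},{t3,t7},{t4,t6},{t5,t7},{t1,t3,t4},{t1,t5,t7},{t2,t3,t7}} W45={{t2,t7},{t4,t6},{t2,t3,t7}}
  W123={{t1,t5},{t1,t5,t7}} W125={{t1,t5,t7}} W134={{t1,t6},{t4,t6},{t1,t2,t6},{t1,t3,t6}} W135={{t3,t4},{t4,t6},{t1,t3,t4},{t1,t5,t7}} W145={{t4,t6}} W235={{t5,t7},{t1,t5,t7}} W345={{t4,t6},{t2,t3,t7}}
  W1235={{t1,t5,t7}} W1345={{t4,t6}}
components per intersection:
  W1: {{t1},{t4},{t1,t2},{t1,t3},{t1,t4},{t1,t5},{t1,t6},{t1,t7},{t3,t4},{t4,t6},{t4,t7},{t1,t2,t6},{t1,t3,t4},{t1,t3,t6},{t1,t5,t7}}
  W2: {{t5},{t1,t5},{t5,t7},{t1,t5,t7}}
  W3: {{t3},{t6},{t1,t3},{t1,t6},{t2,t3},{t2,t6},{t3,t4},{t3,t6},{t3,t7},{t4,t6},{t1,t2,t6},{t1,t3,t4},{t1,t3,t6},{t2,t3,t7}} {{t5},{t1,t5},{t5,t7},{t1,t5,t7}}
  W4: {{t2},{t6},{t1,t2},{t1,t6},{t2,t3},{t2,t6},{t2,t7},{t3,t6},{t4,t6},{t1,t2,t6},{t1,t3,t6},{t2,t3,t7}}
  W5: {{t4},{t7},{t1,t4},{t1,t7},{t2,t7},{t3,t4},{t3,t7},{t4,t6},{t4,t7},{t5,t7},{t1,t3,t4},{t1,t5,t7},{t2,t3,t7}}
  W12: {{t1,t5},{t1,t5,t7}}
  W13: {{t1,t3},{t1,t6},{t3,t4},{t1,t2,t6},{t1,t3,t4},{t1,t3,t6}} {{t1,t5},{t1,t5,t7}} {{t4,t6}}
  W14: {{t1,t2},{t1,t6},{t1,t2,t6},{t1,t3,t6}} {{t4,t6}}
  W15: {{t4},{t1,t4},{t3,t4},{t4,t6},{t4,t7},{t1,t3,t4}} {{t1,t7},{t1,t5,t7}}
  W23: {{t5},{t1,t5},{t5,t7},{t1,t5,t7}}
  W25: {{t5,t7},{t1,t5,t7}}
  W34: {{t6},{t1,t6},{t2,t6},{t3,t6},{t4,t6},{t1,t2,t6},{t1,t3,t6}} {{t2,t3},{t2,t3,t7}}
  W35: {{t3,t4},{t1,t3,t4}} {{t3,t7},{t2,t3,t7}} {{t4,t6}} {{t5,t7},{t1,t5,t7}}
  W45: {{t2,t7},{t2,t3,t7}} {{t4,t6}}
  W123: {{t1,t5},{t1,t5,t7}}
  W125: {{t1,t5,t7}}
  W134: {{t1,t6},{t1,t2,t6},{t1,t3,t6}} {{t4,t6}}
  W135: {{t3,t4},{t1,t3,t4}} {{t4,t6}} {{t1,t5,t7}}
  W145: {{t4,t6}}
  W235: {{t5,t7},{t1,t5,t7}}
  W345: {{t4,t6}} {{t2,t3,t7}}
  W1235: {{t1,t5,t7}}
  W1345: {{t4,t6}}
C dims 6,18,11,2; δ0: rk 5, SNF 1^5; δ1: rk 9, SNF 1^9; δ2: rk 2, SNF 1^2
Ȟ^0 = (6 − 5) − 0 = 1, so Ȟ^0 ≅ Z
Ȟ^1 = (18 − 9) − 5 = 4, so Ȟ^1 ≅ Z^4
Ȟ^2 = (11 − 2) − 9 = 0, so Ȟ^2 ≅ 0

Ȟ^0(U;F) ≅ Z,  Ȟ^1(U;F) ≅ Z^4,  Ȟ^2(U;F) ≅ 0


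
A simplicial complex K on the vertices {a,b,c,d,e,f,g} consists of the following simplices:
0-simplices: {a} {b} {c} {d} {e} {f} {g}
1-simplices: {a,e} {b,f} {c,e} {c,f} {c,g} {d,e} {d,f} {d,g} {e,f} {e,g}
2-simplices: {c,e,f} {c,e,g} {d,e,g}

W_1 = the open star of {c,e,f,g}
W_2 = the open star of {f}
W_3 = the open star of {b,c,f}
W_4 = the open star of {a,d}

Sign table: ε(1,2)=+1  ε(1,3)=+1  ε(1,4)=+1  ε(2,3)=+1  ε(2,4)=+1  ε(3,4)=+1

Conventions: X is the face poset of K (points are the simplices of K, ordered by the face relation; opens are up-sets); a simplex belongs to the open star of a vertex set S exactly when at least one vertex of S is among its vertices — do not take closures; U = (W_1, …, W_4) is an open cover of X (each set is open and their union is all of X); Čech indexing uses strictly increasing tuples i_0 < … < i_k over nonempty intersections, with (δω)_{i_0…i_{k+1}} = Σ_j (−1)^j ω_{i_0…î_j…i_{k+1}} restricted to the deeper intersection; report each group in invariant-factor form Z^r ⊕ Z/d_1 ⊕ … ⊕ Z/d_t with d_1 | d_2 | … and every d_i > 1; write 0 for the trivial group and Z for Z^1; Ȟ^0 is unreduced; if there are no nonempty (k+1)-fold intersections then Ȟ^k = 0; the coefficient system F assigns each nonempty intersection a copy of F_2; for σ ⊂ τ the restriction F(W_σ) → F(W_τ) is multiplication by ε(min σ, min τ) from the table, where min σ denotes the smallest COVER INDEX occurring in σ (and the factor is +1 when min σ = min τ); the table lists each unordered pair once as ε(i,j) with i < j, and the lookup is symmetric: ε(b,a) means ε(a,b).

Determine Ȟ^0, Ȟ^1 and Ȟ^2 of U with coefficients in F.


Ȟ^0 ≅ Z/2, Ȟ^1 ≅ 0, Ȟ^2 ≅ 0

nerve of the cover:
  W1={{c},{e},{f},{g},{a,e},{b,f},{c,e},{c,f},{c,g},{d,e},{d,f},{d,g},{e,f},{e,g},{c,e,f},{c,e,g},{d,e,g}} W2={{f},{b,f},{c,f},{d,f},{e,f},{c,e,f}} W3={{b},{c},{f},{b,f},{c,e},{c,f},{c,g},{d,f},{e,f},{c,e,f},{c,e,g}} W4={{a},{d},{a,e},{d,e},{d,f},{d,g},{d,e,g}}
  W12={{f},{b,f},{c,f},{d,f},{e,f},{c,e,f}} W13={{c},{f},{b,f},{c,e},{c,f},{c,g},{d,f},{e,f},{c,e,f},{c,e,g}} W14={{a,e},{d,e},{d,f},{d,g},{d,e,g}} W23={{f},{b,f},{c,f},{d,f},{e,f},{c,e,f}} W24={{d,f}} W34={{d,f}}
  W123={{f},{b,f},{c,f},{d,f},{e,f},{c,e,f}} W124={{d,f}} W134={{d,f}} W234={{d,f}}
  W1234={{d,f}}
C dims 4,6,4,1; δ0: rk_F2 3; δ1: rk_F2 3; δ2: rk_F2 1
Ȟ^0 = (4 − 3) − 0 = 1, so Ȟ^0 ≅ Z/2
Ȟ^1 = (6 − 3) − 3 = 0, so Ȟ^1 ≅ 0
Ȟ^2 = (4 − 1) − 3 = 0, so Ȟ^2 ≅ 0


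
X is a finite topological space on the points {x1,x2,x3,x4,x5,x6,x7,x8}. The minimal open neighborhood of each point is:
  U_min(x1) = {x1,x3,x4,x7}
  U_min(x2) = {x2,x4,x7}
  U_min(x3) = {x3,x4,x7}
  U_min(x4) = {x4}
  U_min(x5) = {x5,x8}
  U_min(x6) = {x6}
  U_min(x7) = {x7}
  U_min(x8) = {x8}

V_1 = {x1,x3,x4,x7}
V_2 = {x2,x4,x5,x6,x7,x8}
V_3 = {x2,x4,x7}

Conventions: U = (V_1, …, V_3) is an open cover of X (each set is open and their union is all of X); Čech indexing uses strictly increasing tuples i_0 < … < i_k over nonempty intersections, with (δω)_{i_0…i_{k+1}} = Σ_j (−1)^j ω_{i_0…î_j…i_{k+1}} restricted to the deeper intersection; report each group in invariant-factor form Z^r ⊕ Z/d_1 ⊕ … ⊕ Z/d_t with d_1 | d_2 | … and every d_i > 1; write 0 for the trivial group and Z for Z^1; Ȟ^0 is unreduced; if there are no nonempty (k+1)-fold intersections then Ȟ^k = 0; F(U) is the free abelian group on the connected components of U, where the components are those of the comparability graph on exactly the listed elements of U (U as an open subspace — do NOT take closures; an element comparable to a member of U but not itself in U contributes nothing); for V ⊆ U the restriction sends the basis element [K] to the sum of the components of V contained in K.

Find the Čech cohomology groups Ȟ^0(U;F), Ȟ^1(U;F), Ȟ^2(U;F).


Ȟ^0(U;F) ≅ Z^3,  Ȟ^1(U;F) ≅ Z,  Ȟ^2(U;F) ≅ 0

nerve simplices:
  V12={x4,x7} V13={x4,x7} V23={x2,x4,x7}
  V123={x4,x7}
components per intersection:
  V1: {x1,x3,x4,x7}
  V2: {x2,x4,x7} {x5,x8} {x6}
  V3: {x2,x4,x7}
  V12: {x4} {x7}
  V13: {x4} {x7}
  V23: {x2,x4,x7}
  V123: {x4} {x7}
C dims 5,5,2; δ0: rk 2, SNF 1^2; δ1: rk 2, SNF 1^2
degree 0: 5−2−0 = 3 → Ȟ^0 ≅ Z^3
degree 1: 5−2−2 = 1 → Ȟ^1 ≅ Z
degree 2: 2−0−2 = 0 → Ȟ^2 ≅ 0


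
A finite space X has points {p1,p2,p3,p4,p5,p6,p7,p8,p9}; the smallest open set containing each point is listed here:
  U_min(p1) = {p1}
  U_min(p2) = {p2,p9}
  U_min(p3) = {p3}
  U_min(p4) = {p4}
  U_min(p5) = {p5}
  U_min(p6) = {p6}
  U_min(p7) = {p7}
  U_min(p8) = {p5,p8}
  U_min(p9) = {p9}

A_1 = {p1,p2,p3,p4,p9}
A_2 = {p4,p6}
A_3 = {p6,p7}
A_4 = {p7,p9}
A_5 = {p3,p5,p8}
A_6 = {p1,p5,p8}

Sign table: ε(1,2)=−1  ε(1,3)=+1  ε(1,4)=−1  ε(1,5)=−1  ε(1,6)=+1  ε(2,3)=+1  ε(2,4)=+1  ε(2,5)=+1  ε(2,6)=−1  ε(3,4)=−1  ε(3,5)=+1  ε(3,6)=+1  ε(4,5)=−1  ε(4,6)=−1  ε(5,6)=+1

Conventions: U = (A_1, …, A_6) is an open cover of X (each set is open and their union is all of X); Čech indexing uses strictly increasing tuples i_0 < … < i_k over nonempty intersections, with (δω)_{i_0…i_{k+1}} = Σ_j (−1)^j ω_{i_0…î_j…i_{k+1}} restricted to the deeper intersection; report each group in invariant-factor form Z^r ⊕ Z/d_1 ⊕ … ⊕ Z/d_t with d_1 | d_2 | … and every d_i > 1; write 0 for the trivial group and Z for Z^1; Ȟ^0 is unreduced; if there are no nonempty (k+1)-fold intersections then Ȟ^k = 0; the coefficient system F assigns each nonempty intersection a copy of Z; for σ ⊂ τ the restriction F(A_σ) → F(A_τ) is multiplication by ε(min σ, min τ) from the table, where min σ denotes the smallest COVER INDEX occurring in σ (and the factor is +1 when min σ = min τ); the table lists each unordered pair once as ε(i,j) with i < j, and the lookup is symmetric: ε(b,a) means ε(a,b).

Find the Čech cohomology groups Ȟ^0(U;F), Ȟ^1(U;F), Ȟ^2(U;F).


Ȟ^0(U;F) ≅ 0, Ȟ^1(U;F) ≅ Z ⊕ Z/2 and Ȟ^2(U;F) ≅ 0

nerve simplices:
  A12={p4} A14={p9} A15={p3} A16={p1} A23={p6} A34={p7} A56={p5,p8}
C dims 6,7; δ0: rk 6, SNF 1^5·2
degree 0: 6−6−0 = 0 → Ȟ^0 ≅ 0
degree 1: 7−0−6 = 1 plus torsion [2] → Ȟ^1 ≅ Z ⊕ Z/2
degree 2: 0−0−0 = 0 → Ȟ^2 ≅ 0


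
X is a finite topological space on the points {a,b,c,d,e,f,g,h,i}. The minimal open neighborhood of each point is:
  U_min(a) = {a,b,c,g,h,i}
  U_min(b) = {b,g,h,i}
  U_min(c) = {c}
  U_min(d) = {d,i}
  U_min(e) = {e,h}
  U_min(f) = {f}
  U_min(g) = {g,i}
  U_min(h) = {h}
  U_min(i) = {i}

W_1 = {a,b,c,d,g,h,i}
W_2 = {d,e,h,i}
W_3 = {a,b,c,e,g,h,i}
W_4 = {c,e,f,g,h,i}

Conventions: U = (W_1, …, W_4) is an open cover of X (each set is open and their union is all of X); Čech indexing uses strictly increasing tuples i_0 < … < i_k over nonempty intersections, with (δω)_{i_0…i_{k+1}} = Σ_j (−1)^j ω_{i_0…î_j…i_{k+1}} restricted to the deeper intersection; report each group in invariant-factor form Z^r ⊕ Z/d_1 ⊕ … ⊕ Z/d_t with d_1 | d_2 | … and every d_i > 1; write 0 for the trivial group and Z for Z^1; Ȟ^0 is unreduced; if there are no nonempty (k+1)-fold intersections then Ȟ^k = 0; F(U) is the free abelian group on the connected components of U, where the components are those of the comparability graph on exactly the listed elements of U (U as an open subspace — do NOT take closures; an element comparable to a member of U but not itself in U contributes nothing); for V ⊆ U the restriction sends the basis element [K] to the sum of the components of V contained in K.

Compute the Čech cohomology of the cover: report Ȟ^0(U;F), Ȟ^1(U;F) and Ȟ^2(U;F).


Ȟ^0 ≅ Z^2; Ȟ^1 ≅ 0; Ȟ^2 ≅ 0

nerve simplices:
  W12={d,h,i} W13={a,b,c,g,h,i} W14={c,g,h,i} W23={e,h,i} W24={e,h,i} W34={c,e,g,h,i}
  W123={h,i} W124={h,i} W134={c,g,h,i} W234={e,h,i}
  W1234={h,i}
components per intersection:
  W1: {a,b,c,d,g,h,i}
  W2: {d,i} {e,h}
  W3: {a,b,c,e,g,h,i}
  W4: {c} {e,h} {f} {g,i}
  W12: {d,i} {h}
  W13: {a,b,c,g,h,i}
  W14: {c} {g,i} {h}
  W23: {e,h} {i}
  W24: {e,h} {i}
  W34: {c} {e,h} {g,i}
  W123: {h} {i}
  W124: {h} {i}
  W134: {c} {g,i} {h}
  W234: {e,h} {i}
  W1234: {h} {i}
C dims 8,13,9,2; δ0: rk 6, SNF 1^6; δ1: rk 7, SNF 1^7; δ2: rk 2, SNF 1^2
degree 0: 8−6−0 = 2 → Ȟ^0 ≅ Z^2
degree 1: 13−7−6 = 0 → Ȟ^1 ≅ 0
degree 2: 9−2−7 = 0 → Ȟ^2 ≅ 0


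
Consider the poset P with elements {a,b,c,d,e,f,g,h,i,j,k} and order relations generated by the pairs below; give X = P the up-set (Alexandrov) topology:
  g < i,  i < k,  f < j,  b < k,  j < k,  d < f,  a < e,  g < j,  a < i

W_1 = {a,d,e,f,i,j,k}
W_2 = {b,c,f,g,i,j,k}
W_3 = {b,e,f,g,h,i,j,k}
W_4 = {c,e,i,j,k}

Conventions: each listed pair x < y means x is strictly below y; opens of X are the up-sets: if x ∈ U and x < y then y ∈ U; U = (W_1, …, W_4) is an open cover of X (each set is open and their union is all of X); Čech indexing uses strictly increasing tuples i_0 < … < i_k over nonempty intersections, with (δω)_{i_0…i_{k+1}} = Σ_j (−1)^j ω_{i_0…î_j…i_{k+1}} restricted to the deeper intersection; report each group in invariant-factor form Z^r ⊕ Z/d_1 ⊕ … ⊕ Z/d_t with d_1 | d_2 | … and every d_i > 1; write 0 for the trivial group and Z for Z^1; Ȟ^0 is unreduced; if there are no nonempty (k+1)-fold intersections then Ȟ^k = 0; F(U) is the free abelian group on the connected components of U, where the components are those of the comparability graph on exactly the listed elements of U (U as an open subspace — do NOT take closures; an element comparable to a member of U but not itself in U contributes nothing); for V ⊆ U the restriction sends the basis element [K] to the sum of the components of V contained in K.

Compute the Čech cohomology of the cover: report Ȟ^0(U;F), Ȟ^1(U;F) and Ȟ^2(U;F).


Ȟ^0 ≅ Z^3, Ȟ^1 ≅ 0 and Ȟ^2 ≅ 0

nerve simplices:
  W12={f,i,j,k} W13={e,f,i,j,k} W14={e,i,j,k} W23={b,f,g,i,j,k} W24={c,i,j,k} W34={e,i,j,k}
  W123={f,i,j,k} W124={i,j,k} W134={e,i,j,k} W234={i,j,k}
  W1234={i,j,k}
components per intersection:
  W1: {a,d,e,f,i,j,k}
  W2: {b,f,g,i,j,k} {c}
  W3: {b,f,g,i,j,k} {e} {h}
  W4: {c} {e} {i,j,k}
  W12: {f,i,j,k}
  W13: {e} {f,i,j,k}
  W14: {e} {i,j,k}
  W23: {b,f,g,i,j,k}
  W24: {c} {i,j,k}
  W34: {e} {i,j,k}
  W123: {f,i,j,k}
  W124: {i,j,k}
  W134: {e} {i,j,k}
  W234: {i,j,k}
  W1234: {i,j,k}
C dims 9,10,5,1; δ0: rk 6, SNF 1^6; δ1: rk 4, SNF 1^4; δ2: rk 1, SNF 1^1
degree 0: 9−6−0 = 3 → Ȟ^0 ≅ Z^3
degree 1: 10−4−6 = 0 → Ȟ^1 ≅ 0
degree 2: 5−1−4 = 0 → Ȟ^2 ≅ 0


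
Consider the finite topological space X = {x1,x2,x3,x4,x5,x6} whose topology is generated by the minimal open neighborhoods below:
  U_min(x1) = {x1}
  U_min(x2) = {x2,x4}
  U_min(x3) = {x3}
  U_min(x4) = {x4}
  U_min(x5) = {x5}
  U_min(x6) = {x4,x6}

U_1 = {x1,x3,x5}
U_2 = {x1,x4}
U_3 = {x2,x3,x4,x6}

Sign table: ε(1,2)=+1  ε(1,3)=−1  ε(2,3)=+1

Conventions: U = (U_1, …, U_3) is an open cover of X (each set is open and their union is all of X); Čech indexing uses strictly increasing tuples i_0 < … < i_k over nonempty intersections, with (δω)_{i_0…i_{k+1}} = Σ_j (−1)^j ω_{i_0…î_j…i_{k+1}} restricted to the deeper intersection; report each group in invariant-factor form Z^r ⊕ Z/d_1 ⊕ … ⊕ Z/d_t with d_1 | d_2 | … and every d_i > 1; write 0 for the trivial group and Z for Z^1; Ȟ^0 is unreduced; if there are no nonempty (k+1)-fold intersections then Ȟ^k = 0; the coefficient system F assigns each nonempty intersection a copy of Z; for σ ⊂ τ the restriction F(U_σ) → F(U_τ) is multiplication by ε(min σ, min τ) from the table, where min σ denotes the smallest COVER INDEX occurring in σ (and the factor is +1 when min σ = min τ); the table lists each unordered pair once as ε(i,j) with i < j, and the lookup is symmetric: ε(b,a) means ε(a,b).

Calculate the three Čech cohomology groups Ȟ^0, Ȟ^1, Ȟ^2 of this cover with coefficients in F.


cover nerve:
  U12={x1} U13={x3} U23={x4}
C dims 3,3; δ0: rk 3, SNF 1^2·2
Ȟ^0: (3−3)−0=0 ⇒ 0
Ȟ^1: (3−0)−3=0 plus torsion [2] ⇒ Z/2
Ȟ^2: (0−0)−0=0 ⇒ 0

Ȟ^0 = 0, Ȟ^1 = Z/2, Ȟ^2 = 0


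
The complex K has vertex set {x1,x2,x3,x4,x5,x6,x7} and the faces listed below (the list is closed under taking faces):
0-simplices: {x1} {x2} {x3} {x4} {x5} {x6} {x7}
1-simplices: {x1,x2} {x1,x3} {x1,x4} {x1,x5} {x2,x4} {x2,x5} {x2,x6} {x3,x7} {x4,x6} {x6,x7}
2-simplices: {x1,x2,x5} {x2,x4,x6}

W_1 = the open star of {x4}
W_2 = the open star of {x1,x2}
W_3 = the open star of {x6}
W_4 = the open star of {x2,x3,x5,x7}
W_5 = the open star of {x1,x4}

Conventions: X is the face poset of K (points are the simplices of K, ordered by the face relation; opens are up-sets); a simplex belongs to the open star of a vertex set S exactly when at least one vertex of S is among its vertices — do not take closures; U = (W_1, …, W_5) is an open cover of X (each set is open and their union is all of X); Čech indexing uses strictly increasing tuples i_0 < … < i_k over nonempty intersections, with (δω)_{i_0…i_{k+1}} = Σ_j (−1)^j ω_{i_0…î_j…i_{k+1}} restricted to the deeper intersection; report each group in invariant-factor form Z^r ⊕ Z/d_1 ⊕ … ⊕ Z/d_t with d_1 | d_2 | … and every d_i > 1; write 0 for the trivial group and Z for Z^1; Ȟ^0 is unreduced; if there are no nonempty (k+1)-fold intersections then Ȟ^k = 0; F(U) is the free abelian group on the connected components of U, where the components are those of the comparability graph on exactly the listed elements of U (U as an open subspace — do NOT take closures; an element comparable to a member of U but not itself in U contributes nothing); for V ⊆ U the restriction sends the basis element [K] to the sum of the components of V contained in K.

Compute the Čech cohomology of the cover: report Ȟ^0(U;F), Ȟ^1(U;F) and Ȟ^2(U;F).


Ȟ^0 = Z; Ȟ^1 = Z^2; Ȟ^2 = 0

cover nerve:
  W1={{x4},{x1,x4},{x2,x4},{x4,x6},{x2,x4,x6}} W2={{x1},{x2},{x1,x2},{x1,x3},{x1,x4},{x1,x5},{x2,x4},{x2,x5},{x2,x6},{x1,x2,x5},{x2,x4,x6}} W3={{x6},{x2,x6},{x4,x6},{x6,x7},{x2,x4,x6}} W4={{x2},{x3},{x5},{x7},{x1,x2},{x1,x3},{x1,x5},{x2,x4},{x2,x5},{x2,x6},{x3,x7},{x6,x7},{x1,x2,x5},{x2,x4,x6}} W5={{x1},{x4},{x1,x2},{x1,x3},{x1,x4},{x1,x5},{x2,x4},{x4,x6},{x1,x2,x5},{x2,x4,x6}}
  W12={{x1,x4},{x2,x4},{x2,x4,x6}} W13={{x4,x6},{x2,x4,x6}} W14={{x2,x4},{x2,x4,x6}} W15={{x4},{x1,x4},{x2,x4},{x4,x6},{x2,x4,x6}} W23={{x2,x6},{x2,x4,x6}} W24={{x2},{x1,x2},{x1,x3},{x1,x5},{x2,x4},{x2,x5},{x2,x6},{x1,x2,x5},{x2,x4,x6}} W25={{x1},{x1,x2},{x1,x3},{x1,x4},{x1,x5},{x2,x4},{x1,x2,x5},{x2,x4,x6}} W34={{x2,x6},{x6,x7},{x2,x4,x6}} W35={{x4,x6},{x2,x4,x6}} W45={{x1,x2},{x1,x3},{x1,x5},{x2,x4},{x1,x2,x5},{x2,x4,x6}}
  W123={{x2,x4,x6}} W124={{x2,x4},{x2,x4,x6}} W125={{x1,x4},{x2,x4},{x2,x4,x6}} W134={{x2,x4,x6}} W135={{x4,x6},{x2,x4,x6}} W145={{x2,x4},{x2,x4,x6}} W234={{x2,x6},{x2,x4,x6}} W235={{x2,x4,x6}} W245={{x1,x2},{x1,x3},{x1,x5},{x2,x4},{x1,x2,x5},{x2,x4,x6}} W345={{x2,x4,x6}}
  W1234={{x2,x4,x6}} W1235={{x2,x4,x6}} W1245={{x2,x4},{x2,x4,x6}} W1345={{x2,x4,x6}} W2345={{x2,x4,x6}}
  W12345={{x2,x4,x6}}
components per intersection:
  W1: {{x4},{x1,x4},{x2,x4},{x4,x6},{x2,x4,x6}}
  W2: {{x1},{x2},{x1,x2},{x1,x3},{x1,x4},{x1,x5},{x2,x4},{x2,x5},{x2,x6},{x1,x2,x5},{x2,x4,x6}}
  W3: {{x6},{x2,x6},{x4,x6},{x6,x7},{x2,x4,x6}}
  W4: {{x2},{x5},{x1,x2},{x1,x5},{x2,x4},{x2,x5},{x2,x6},{x1,x2,x5},{x2,x4,x6}} {{x3},{x7},{x1,x3},{x3,x7},{x6,x7}}
  W5: {{x1},{x4},{x1,x2},{x1,x3},{x1,x4},{x1,x5},{x2,x4},{x4,x6},{x1,x2,x5},{x2,x4,x6}}
  W12: {{x1,x4}} {{x2,x4},{x2,x4,x6}}
  W13: {{x4,x6},{x2,x4,x6}}
  W14: {{x2,x4},{x2,x4,x6}}
  W15: {{x4},{x1,x4},{x2,x4},{x4,x6},{x2,x4,x6}}
  W23: {{x2,x6},{x2,x4,x6}}
  W24: {{x2},{x1,x2},{x1,x5},{x2,x4},{x2,x5},{x2,x6},{x1,x2,x5},{x2,x4,x6}} {{x1,x3}}
  W25: {{x1},{x1,x2},{x1,x3},{x1,x4},{x1,x5},{x1,x2,x5}} {{x2,x4},{x2,x4,x6}}
  W34: {{x2,x6},{x2,x4,x6}} {{x6,x7}}
  W35: {{x4,x6},{x2,x4,x6}}
  W45: {{x1,x2},{x1,x5},{x1,x2,x5}} {{x1,x3}} {{x2,x4},{x2,x4,x6}}
  W123: {{x2,x4,x6}}
  W124: {{x2,x4},{x2,x4,x6}}
  W125: {{x1,x4}} {{x2,x4},{x2,x4,x6}}
  W134: {{x2,x4,x6}}
  W135: {{x4,x6},{x2,x4,x6}}
  W145: {{x2,x4},{x2,x4,x6}}
  W234: {{x2,x6},{x2,x4,x6}}
  W235: {{x2,x4,x6}}
  W245: {{x1,x2},{x1,x5},{x1,x2,x5}} {{x1,x3}} {{x2,x4},{x2,x4,x6}}
  W345: {{x2,x4,x6}}
  W1234: {{x2,x4,x6}}
  W1235: {{x2,x4,x6}}
  W1245: {{x2,x4},{x2,x4,x6}}
  W1345: {{x2,x4,x6}}
  W2345: {{x2,x4,x6}}
  W12345: {{x2,x4,x6}}
C dims 6,16,13,5; δ0: rk 5, SNF 1^5; δ1: rk 9, SNF 1^9; δ2: rk 4, SNF 1^4
Ȟ^0: (6−5)−0=1 ⇒ Z
Ȟ^1: (16−9)−5=2 ⇒ Z^2
Ȟ^2: (13−4)−9=0 ⇒ 0


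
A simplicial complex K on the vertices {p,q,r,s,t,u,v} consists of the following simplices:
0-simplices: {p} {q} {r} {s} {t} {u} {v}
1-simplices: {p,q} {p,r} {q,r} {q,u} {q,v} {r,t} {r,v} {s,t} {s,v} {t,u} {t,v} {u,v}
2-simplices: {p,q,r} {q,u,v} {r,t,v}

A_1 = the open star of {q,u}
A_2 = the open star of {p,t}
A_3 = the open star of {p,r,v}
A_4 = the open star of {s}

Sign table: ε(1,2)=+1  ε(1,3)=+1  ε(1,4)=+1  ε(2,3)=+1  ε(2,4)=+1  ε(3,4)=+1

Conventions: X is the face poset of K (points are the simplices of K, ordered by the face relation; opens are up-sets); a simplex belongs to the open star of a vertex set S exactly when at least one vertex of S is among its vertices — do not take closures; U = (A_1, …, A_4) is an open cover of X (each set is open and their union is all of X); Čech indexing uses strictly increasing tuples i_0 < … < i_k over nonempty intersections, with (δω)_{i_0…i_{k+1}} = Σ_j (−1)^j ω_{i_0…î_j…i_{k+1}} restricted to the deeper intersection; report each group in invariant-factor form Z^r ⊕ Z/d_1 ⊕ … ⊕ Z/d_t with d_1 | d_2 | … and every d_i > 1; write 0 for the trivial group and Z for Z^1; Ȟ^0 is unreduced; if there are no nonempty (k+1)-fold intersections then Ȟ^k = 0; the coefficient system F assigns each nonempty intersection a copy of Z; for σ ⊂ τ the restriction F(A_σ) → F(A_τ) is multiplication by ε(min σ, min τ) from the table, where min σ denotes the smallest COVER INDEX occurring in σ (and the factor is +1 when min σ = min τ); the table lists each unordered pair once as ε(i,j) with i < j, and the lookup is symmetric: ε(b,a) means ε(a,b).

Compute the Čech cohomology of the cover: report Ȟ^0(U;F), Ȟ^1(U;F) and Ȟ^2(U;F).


nonempty overlaps:
  A1={{q},{u},{p,q},{q,r},{q,u},{q,v},{t,u},{u,v},{p,q,r},{q,u,v}} A2={{p},{t},{p,q},{p,r},{r,t},{s,t},{t,u},{t,v},{p,q,r},{r,t,v}} A3={{p},{r},{v},{p,q},{p,r},{q,r},{q,v},{r,t},{r,v},{s,v},{t,v},{u,v},{p,q,r},{q,u,v},{r,t,v}} A4={{s},{s,t},{s,v}}
  A12={{p,q},{t,u},{p,q,r}} A13={{p,q},{q,r},{q,v},{u,v},{p,q,r},{q,u,v}} A23={{p},{p,q},{p,r},{r,t},{t,v},{p,q,r},{r,t,v}} A24={{s,t}} A34={{s,v}}
  A123={{p,q},{p,q,r}}
C dims 4,5,1; δ0: rk 3, SNF 1^3; δ1: rk 1, SNF 1^1
degree 0: 4−3−0 = 1 → Ȟ^0 ≅ Z
degree 1: 5−1−3 = 1 → Ȟ^1 ≅ Z
degree 2: 1−0−1 = 0 → Ȟ^2 ≅ 0

Ȟ^0 = Z, Ȟ^1 = Z, Ȟ^2 = 0


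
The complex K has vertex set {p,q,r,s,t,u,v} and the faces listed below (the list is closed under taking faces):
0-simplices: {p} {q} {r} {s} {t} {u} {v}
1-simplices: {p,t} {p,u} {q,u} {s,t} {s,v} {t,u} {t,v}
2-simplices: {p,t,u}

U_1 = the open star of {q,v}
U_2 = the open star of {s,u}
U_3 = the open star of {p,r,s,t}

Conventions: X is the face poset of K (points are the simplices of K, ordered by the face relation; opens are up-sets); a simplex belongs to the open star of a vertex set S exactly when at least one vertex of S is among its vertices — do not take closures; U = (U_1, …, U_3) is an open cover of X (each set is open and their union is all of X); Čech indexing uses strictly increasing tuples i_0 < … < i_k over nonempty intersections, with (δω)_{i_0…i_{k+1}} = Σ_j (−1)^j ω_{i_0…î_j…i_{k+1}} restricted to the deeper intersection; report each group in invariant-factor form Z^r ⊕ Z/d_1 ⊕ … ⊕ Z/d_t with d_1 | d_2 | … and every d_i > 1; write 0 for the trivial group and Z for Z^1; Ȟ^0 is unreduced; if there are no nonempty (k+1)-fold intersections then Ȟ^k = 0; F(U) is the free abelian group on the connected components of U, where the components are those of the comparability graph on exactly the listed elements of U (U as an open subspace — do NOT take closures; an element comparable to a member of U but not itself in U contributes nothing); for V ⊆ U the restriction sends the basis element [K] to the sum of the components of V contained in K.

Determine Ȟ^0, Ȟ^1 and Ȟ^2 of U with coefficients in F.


nonempty overlaps:
  U1={{q},{v},{q,u},{s,v},{t,v}} U2={{s},{u},{p,u},{q,u},{s,t},{s,v},{t,u},{p,t,u}} U3={{p},{r},{s},{t},{p,t},{p,u},{s,t},{s,v},{t,u},{t,v},{p,t,u}}
  U12={{q,u},{s,v}} U13={{s,v},{t,v}} U23={{s},{p,u},{s,t},{s,v},{t,u},{p,t,u}}
  U123={{s,v}}
components per intersection:
  U1: {{q},{q,u}} {{v},{s,v},{t,v}}
  U2: {{s},{s,t},{s,v}} {{u},{p,u},{q,u},{t,u},{p,t,u}}
  U3: {{p},{s},{t},{p,t},{p,u},{s,t},{s,v},{t,u},{t,v},{p,t,u}} {{r}}
  U12: {{q,u}} {{s,v}}
  U13: {{s,v}} {{t,v}}
  U23: {{s},{s,t},{s,v}} {{p,u},{t,u},{p,t,u}}
  U123: {{s,v}}
C dims 6,6,1; δ0: rk 4, SNF 1^4; δ1: rk 1, SNF 1^1
degree 0: 6−4−0 = 2 → Ȟ^0 ≅ Z^2
degree 1: 6−1−4 = 1 → Ȟ^1 ≅ Z
degree 2: 1−0−1 = 0 → Ȟ^2 ≅ 0

Ȟ^0 ≅ Z^2; Ȟ^1 ≅ Z; Ȟ^2 ≅ 0


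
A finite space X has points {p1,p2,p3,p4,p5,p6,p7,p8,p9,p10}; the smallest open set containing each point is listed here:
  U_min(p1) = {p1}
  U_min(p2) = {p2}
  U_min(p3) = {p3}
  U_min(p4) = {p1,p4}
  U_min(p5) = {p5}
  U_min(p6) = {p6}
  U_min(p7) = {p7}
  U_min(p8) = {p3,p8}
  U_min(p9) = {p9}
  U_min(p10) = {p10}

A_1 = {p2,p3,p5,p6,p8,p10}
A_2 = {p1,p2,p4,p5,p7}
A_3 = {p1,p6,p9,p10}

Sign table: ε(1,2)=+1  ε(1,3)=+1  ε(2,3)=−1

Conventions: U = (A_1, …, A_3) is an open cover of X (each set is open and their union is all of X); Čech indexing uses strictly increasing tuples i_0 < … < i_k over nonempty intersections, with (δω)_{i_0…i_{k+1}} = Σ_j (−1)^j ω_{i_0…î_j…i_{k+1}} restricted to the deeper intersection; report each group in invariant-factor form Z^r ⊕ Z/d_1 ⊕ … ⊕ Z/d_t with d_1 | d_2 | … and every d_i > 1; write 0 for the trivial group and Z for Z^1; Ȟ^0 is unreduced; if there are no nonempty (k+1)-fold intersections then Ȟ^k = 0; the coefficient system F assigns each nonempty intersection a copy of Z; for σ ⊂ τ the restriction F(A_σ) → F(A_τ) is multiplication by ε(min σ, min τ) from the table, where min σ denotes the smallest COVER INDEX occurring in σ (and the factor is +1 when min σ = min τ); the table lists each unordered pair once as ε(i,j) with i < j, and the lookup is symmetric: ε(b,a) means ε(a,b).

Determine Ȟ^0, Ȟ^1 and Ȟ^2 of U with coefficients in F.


Ȟ^0 = 0; Ȟ^1 = Z/2; Ȟ^2 = 0

nerve simplices:
  A12={p2,p5} A13={p6,p10} A23={p1}
C dims 3,3; δ0: rk 3, SNF 1^2·2
degree 0: 3−3−0 = 0 → Ȟ^0 ≅ 0
degree 1: 3−0−3 = 0 plus torsion [2] → Ȟ^1 ≅ Z/2
degree 2: 0−0−0 = 0 → Ȟ^2 ≅ 0


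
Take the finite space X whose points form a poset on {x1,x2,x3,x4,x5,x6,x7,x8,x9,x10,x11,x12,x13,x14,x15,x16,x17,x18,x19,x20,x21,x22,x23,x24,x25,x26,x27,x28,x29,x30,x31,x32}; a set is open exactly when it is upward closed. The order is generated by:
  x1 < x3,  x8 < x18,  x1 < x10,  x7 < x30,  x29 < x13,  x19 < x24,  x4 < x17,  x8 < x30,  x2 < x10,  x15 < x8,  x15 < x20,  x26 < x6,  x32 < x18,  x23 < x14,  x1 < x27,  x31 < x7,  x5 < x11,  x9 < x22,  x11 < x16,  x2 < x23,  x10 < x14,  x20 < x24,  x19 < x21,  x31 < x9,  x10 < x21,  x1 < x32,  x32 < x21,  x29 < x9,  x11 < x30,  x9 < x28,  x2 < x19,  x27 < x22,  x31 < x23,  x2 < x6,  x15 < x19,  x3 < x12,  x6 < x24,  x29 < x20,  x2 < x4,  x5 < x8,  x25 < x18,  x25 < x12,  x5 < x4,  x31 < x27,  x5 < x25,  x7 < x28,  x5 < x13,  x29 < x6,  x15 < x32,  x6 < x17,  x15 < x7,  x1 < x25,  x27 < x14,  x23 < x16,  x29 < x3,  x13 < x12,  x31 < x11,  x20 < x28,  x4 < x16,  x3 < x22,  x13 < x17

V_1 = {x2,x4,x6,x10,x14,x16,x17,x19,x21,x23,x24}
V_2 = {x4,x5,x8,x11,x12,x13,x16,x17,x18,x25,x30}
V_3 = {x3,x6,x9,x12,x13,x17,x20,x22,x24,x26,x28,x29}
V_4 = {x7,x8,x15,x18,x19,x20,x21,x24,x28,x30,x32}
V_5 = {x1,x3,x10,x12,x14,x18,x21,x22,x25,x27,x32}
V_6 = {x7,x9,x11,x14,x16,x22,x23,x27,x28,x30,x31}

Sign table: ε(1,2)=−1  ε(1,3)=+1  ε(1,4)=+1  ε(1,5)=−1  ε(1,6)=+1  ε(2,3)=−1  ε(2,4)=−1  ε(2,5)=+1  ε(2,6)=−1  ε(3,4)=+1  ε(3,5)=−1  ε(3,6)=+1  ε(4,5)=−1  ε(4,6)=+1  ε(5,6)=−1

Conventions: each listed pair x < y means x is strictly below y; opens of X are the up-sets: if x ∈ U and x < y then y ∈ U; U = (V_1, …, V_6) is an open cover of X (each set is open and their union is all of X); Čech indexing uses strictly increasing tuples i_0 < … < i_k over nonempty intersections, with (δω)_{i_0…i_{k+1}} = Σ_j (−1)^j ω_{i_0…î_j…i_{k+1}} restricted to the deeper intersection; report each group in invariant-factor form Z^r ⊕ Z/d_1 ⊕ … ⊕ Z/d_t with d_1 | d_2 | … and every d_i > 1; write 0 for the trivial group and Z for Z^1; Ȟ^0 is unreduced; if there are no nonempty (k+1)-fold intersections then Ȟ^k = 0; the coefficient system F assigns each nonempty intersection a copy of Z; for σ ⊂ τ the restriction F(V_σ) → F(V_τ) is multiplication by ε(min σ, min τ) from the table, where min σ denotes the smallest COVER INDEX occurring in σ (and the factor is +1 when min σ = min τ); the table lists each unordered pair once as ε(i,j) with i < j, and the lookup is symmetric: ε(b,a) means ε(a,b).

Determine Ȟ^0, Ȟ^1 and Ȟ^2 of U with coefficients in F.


Ȟ^0 ≅ Z, Ȟ^1 ≅ 0 and Ȟ^2 ≅ Z/2

nerve of the cover:
  V12={x4,x16,x17} V13={x6,x17,x24} V14={x19,x21,x24} V15={x10,x14,x21} V16={x14,x16,x23} V23={x12,x13,x17} V24={x8,x18,x30} V25={x12,x18,x25} V26={x11,x16,x30} V34={x20,x24,x28} V35={x3,x12,x22} V36={x9,x22,x28} V45={x18,x21,x32} V46={x7,x28,x30} V56={x14,x22,x27}
  V123={x17} V126={x16} V134={x24} V145={x21} V156={x14} V235={x12} V245={x18} V246={x30} V346={x28} V356={x22}
C dims 6,15,10; δ0: rk 5, SNF 1^5; δ1: rk 10, SNF 1^9·2
Ȟ^0 = (6 − 5) − 0 = 1, so Ȟ^0 ≅ Z
Ȟ^1 = (15 − 10) − 5 = 0, so Ȟ^1 ≅ 0
Ȟ^2 = (10 − 0) − 10 = 0 plus torsion [2], so Ȟ^2 ≅ Z/2
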